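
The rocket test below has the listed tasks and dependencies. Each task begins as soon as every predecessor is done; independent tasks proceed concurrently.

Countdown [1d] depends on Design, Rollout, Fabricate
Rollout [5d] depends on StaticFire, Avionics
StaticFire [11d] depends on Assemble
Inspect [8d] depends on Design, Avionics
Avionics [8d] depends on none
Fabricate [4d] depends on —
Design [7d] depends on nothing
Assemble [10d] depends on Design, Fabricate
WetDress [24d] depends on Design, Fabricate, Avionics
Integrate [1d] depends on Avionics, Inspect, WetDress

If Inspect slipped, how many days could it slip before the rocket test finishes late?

17

Design→Assemble→StaticFire→Rollout→Countdown = 7+10+11+5+1 = 34 sets the makespan at 34 days.
The longest chain containing Inspect totals 17 days.
Float = 34 − 17 = 17.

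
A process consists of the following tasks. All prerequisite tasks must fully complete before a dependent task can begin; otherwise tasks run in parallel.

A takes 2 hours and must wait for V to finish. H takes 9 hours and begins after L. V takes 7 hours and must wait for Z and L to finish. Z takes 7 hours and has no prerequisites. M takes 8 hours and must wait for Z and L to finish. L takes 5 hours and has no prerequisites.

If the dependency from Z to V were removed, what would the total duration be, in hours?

15

With the dependency in place, Z→V→A = 7+7+2 = 16 sets the finish at 16 hours.
Without Z→V, V's earliest start moves from 7 to 5.
New critical path: Z→M = 7+8 = 15 ⇒ 15 hours.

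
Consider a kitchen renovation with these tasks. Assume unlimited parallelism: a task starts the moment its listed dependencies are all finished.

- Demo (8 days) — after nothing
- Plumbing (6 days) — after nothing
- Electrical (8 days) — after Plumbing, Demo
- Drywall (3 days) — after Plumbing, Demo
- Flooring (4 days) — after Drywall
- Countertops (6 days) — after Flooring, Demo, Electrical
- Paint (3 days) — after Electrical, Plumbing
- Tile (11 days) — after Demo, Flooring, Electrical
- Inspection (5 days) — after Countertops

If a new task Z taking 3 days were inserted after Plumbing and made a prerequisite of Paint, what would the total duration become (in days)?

Originally the schedule takes 27 days.
With Z inserted, Paint now waits for max(Electrical, Plumbing, Z).
New critical path: Demo→Electrical→Countertops→Inspection = 8+8+6+5 = 27 ⇒ 27 days.

27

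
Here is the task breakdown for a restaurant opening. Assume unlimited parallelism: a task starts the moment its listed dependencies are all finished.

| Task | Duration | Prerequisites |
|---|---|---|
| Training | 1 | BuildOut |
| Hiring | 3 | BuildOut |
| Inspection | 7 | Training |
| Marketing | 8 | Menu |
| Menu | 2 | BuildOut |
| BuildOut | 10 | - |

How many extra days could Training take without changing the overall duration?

Critical path: BuildOut→Menu→Marketing = 10+2+8 = 20, so the finish is 20 days.
Longest path through Training: 18 days (earliest finish 11, latest finish 13).
Slack of Training = 12 − 10 = 2 days.

2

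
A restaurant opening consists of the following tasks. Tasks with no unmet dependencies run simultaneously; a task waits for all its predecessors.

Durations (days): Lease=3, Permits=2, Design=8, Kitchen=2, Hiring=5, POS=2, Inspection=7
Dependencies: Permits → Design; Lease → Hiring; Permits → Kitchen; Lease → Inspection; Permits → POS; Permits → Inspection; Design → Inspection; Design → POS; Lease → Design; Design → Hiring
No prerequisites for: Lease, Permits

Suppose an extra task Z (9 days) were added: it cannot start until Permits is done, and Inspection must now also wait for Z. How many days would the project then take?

Originally the project takes 18 days.
With Z inserted, Inspection now waits for max(Permits, Design, Lease, Z).
New critical path: Lease→Design→Inspection = 3+8+7 = 18 ⇒ 18 days.

18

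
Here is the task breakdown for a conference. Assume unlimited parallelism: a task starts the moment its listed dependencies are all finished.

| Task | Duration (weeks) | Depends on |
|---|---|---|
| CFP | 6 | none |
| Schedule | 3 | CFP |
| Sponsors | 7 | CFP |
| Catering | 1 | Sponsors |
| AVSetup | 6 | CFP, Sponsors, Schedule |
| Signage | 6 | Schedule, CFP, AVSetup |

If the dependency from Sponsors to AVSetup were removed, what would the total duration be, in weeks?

21

Before: longest chain CFP→Sponsors→AVSetup→Signage = 6+7+6+6 = 25, finish 25.
Without Sponsors→AVSetup, AVSetup's earliest start moves from 13 to 9.
The longest chain is now CFP→Schedule→AVSetup→Signage = 6+3+6+6 = 21, so the schedule takes 21 weeks.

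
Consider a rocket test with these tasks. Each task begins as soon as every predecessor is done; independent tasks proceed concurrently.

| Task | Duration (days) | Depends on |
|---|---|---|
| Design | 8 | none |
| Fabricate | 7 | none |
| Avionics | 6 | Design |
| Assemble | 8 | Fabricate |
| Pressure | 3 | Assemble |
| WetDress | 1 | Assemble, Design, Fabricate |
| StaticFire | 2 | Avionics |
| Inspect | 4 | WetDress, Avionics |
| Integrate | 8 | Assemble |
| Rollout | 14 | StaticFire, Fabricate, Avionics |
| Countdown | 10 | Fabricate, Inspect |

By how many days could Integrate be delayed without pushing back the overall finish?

Design→Avionics→StaticFire→Rollout = 8+6+2+14 = 30 sets the makespan at 30 days.
Integrate finishes as early as 23 and must finish by 30.
So Integrate can slip 30 − 23 = 7 days.

7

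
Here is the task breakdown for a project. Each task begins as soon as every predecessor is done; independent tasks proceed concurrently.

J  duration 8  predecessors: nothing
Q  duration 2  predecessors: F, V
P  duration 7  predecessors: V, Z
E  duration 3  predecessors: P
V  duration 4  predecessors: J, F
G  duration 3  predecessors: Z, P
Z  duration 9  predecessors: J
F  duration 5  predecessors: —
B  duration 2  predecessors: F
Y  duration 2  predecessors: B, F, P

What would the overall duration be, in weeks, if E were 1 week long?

Actual critical path: J→Z→P→E = 8+9+7+3 = 27 ⇒ 27 weeks.
Since E is critical, the -2 change carries straight to that chain (now 25 weeks).
New critical path: J→Z→P→G = 8+9+7+3 = 27 ⇒ 27 weeks.

27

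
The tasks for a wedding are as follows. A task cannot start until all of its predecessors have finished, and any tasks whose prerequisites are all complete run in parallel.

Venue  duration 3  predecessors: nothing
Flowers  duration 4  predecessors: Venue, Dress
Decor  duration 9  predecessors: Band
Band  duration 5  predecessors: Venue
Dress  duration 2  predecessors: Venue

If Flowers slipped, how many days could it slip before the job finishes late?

8

Critical path: Venue→Band→Decor = 3+5+9 = 17, so the finish is 17 days.
Longest path through Flowers: 9 days (earliest finish 9, latest finish 17).
Slack of Flowers = 13 − 5 = 8 days.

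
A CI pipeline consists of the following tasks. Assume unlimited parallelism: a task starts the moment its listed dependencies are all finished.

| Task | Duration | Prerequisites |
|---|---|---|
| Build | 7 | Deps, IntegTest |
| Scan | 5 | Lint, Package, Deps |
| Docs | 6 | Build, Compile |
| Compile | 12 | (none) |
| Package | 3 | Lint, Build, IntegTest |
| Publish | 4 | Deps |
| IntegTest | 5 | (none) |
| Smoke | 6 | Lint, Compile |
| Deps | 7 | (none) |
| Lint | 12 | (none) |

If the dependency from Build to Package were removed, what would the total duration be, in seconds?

20

Before: longest chain Deps→Build→Package→Scan = 7+7+3+5 = 22, finish 22.
Without Build→Package, Package's earliest start moves from 14 to 12.
New critical path: Deps→Build→Docs = 7+7+6 = 20 ⇒ 20 seconds.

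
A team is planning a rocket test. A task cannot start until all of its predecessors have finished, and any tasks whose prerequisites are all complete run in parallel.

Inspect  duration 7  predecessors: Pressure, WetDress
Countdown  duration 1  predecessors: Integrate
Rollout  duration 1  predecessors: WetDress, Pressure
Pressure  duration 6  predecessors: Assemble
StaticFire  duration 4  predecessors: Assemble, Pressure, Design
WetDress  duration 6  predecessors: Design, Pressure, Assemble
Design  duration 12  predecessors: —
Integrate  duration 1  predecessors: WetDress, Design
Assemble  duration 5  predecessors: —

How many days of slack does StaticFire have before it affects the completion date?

Critical path: Design→WetDress→Inspect = 12+6+7 = 25, so the finish is 25 days.
The longest chain containing StaticFire totals 16 days.
Slack of StaticFire = 21 − 12 = 9 days.

9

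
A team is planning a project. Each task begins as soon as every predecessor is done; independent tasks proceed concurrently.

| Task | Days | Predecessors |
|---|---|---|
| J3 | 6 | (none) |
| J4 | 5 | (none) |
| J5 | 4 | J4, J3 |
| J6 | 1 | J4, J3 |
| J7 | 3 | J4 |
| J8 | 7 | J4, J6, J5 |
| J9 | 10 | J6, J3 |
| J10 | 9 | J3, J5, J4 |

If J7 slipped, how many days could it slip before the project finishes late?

Critical path: J3→J5→J10 = 6+4+9 = 19, so the finish is 19 days.
The longest chain containing J7 totals 8 days.
Slack of J7 = 16 − 5 = 11 days.

11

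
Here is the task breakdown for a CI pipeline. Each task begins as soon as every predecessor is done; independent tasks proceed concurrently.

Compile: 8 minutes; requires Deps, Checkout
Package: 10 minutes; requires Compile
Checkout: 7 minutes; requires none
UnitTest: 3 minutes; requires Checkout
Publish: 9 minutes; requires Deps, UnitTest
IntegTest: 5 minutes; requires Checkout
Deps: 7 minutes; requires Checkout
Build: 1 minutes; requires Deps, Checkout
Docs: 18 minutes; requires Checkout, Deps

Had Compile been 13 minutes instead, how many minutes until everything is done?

37

Actual critical path: Checkout→Deps→Compile→Package = 7+7+8+10 = 32 ⇒ 32 minutes.
Compile is on the critical path; changing it to 13 makes that path 37 minutes.
That remains the longest chain; total 37 minutes.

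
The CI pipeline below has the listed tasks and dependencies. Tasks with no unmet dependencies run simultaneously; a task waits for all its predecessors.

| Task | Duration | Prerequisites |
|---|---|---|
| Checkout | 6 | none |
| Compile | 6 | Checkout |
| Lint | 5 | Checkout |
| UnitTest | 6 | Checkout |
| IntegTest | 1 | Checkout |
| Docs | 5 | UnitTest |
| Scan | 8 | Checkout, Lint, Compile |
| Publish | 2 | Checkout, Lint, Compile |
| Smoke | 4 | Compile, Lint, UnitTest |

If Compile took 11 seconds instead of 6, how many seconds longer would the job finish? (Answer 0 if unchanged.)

As given, the longest chain is Checkout→Compile→Scan = 6+6+8 = 20, so the finish is 20 seconds.
Compile is on the critical path; changing it to 11 makes that path 25 seconds.
The critical path is still Checkout→Compile→Scan; finish is now 25 seconds.
Change in finish: 25 − 20 = +5 seconds.

5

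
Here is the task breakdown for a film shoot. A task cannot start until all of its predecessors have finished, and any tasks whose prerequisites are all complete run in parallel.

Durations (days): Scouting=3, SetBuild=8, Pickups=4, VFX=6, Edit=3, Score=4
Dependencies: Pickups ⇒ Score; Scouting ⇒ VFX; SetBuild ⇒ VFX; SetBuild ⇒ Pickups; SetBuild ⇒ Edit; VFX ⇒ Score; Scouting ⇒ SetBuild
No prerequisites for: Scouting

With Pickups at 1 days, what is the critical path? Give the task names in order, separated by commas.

Scouting, SetBuild, VFX, Score

Baseline: Scouting→SetBuild→VFX→Score = 3+8+6+4 = 21 → 21 days.
Pickups has 2 days of float (longest path through it is 19).
No other chain overtakes it, so the finish is 21 days.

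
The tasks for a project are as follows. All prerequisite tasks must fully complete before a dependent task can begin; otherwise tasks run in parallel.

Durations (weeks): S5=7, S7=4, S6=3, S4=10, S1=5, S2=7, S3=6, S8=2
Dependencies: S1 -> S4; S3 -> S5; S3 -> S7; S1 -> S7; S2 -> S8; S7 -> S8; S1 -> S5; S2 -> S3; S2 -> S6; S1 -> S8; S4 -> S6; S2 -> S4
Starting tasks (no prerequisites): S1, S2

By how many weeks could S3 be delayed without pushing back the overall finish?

0

The longest chain is S2→S3→S5 = 7+6+7 = 20; overall finish 20 weeks.
The longest chain containing S3 totals 20 weeks.
Float = 20 − 20 = 0.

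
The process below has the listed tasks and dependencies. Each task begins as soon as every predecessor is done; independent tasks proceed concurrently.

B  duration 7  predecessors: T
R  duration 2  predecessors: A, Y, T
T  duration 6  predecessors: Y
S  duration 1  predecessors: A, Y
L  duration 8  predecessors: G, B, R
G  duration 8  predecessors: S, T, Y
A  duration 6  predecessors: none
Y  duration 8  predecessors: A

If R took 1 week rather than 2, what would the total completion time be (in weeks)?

The binding path is A→Y→T→G→L = 6+8+6+8+8 = 36; finish at 36 weeks.
The longest path through R is only 30 weeks, so R has float 6.
No other chain overtakes it, so the finish is 36 weeks.

36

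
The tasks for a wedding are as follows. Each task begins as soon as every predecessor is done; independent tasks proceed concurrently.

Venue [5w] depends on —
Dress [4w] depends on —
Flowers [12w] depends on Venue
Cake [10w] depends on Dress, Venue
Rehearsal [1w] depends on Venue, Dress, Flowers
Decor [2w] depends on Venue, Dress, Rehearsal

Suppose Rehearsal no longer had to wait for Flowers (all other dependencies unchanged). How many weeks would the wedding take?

17

Before: longest chain Venue→Flowers→Rehearsal→Decor = 5+12+1+2 = 20, finish 20.
Without Flowers→Rehearsal, Rehearsal's earliest start moves from 17 to 5.
The longest chain is now Venue→Flowers = 5+12 = 17, so the wedding takes 17 weeks.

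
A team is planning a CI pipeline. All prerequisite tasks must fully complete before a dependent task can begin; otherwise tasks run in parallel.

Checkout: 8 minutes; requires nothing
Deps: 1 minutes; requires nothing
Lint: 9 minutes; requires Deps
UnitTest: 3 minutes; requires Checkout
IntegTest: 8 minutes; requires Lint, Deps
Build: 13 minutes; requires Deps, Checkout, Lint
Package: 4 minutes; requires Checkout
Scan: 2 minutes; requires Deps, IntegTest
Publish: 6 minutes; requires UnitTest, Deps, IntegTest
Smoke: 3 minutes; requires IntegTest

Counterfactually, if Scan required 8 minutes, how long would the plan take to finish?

26

Critical path before the change: Deps→Lint→IntegTest→Publish = 1+9+8+6 = 24 giving 24 minutes.
The longest path through Scan is only 20 minutes, so Scan has float 4.
New critical path: Deps→Lint→IntegTest→Scan = 1+9+8+8 = 26 ⇒ 26 minutes.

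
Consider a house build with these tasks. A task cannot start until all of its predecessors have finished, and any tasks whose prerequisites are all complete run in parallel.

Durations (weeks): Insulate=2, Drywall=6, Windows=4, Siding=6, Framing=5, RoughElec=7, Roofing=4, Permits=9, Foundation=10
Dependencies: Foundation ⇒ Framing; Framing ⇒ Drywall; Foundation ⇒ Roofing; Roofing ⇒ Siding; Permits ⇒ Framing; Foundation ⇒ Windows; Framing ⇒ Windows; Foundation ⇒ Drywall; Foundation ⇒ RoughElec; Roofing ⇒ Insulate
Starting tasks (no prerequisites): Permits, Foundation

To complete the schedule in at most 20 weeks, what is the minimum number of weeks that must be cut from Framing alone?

Current finish: 21 weeks; target: 20.
Framing is on every critical path, so each week cut from Framing cuts the finish by one (this holds down to a finish of 20).
Need 21 − 20 = 1 week off Framing → Framing becomes 4 weeks, finish becomes 20.

1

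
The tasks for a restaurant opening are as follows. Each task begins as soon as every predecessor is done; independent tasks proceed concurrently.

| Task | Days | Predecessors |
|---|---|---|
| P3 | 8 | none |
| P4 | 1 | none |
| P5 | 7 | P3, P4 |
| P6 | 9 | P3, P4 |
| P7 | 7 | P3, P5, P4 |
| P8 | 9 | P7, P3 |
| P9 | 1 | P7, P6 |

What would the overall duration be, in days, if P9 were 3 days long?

The binding path is P3→P5→P7→P8 = 8+7+7+9 = 31; finish at 31 days.
P9 has 8 days of float (longest path through it is 23).
No other chain overtakes it, so the finish is 31 days.

31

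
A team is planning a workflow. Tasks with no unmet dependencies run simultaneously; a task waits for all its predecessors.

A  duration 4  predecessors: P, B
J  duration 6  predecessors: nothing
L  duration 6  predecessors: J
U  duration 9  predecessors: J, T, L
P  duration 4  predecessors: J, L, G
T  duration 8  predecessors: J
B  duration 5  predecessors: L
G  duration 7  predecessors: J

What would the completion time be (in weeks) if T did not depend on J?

21

With the dependency in place, J→T→U = 6+8+9 = 23 sets the finish at 23 weeks.
Without J→T, T's earliest start moves from 6 to 0.
The longest chain is now J→L→B→A = 6+6+5+4 = 21, so the project takes 21 weeks.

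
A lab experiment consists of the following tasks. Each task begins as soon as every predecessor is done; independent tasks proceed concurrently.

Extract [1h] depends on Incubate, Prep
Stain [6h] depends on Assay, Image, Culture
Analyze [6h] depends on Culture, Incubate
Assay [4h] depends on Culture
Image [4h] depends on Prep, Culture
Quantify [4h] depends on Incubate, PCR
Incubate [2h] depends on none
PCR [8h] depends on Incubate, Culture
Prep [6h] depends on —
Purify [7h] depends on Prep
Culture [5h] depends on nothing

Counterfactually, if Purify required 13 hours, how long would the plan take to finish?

19

As given, the longest chain is Culture→PCR→Quantify = 5+8+4 = 17, so the finish is 17 hours.
Purify has 4 hours of float (longest path through it is 13).
The binding chain switches to Prep→Purify = 6+13 = 19; finish 19 hours.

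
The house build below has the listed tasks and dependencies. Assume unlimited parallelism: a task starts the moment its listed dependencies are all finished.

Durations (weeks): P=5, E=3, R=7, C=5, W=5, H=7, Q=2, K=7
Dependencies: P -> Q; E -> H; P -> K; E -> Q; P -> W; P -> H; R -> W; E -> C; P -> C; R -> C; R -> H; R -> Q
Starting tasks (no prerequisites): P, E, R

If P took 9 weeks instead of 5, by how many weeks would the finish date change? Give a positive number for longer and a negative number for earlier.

2

The binding path is R→H = 7+7 = 14; finish at 14 weeks.
The longest path through P is only 12 weeks, so P has float 2.
The binding chain switches to P→H = 9+7 = 16; finish 16 weeks.
Change in finish: 16 − 14 = +2 weeks.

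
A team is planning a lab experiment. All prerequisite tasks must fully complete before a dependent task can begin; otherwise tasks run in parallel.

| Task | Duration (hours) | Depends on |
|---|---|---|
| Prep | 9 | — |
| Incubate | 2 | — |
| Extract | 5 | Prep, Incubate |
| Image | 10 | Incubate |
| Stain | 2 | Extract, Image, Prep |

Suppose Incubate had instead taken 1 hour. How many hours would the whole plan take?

16

Baseline: Prep→Extract→Stain = 9+5+2 = 16 → 16 hours.
Incubate has 2 hours of float (longest path through it is 14).
The critical path is still Prep→Extract→Stain; finish is now 16 hours.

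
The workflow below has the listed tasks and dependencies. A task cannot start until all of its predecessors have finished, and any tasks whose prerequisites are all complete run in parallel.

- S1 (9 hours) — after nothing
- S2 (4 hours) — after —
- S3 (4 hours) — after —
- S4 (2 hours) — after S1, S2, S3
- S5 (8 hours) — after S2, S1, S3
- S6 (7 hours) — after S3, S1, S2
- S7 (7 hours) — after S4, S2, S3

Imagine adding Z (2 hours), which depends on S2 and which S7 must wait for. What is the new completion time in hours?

Originally the project takes 18 hours.
With Z inserted, S7 now waits for max(S4, S2, S3, Z).
New critical path: S1→S4→S7 = 9+2+7 = 18 ⇒ 18 hours.

18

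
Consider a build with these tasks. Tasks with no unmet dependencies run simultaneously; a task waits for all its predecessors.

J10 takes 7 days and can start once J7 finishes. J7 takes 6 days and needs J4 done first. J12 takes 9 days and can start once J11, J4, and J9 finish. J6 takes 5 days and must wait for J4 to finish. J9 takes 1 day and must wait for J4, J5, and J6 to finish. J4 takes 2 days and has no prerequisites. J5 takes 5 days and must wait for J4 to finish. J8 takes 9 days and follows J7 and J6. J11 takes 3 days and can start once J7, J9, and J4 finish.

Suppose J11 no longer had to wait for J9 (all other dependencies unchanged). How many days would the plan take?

20

Original critical path: J4→J5→J9→J11→J12 = 2+5+1+3+9 = 20 ⇒ 20 days.
Dropping J9→J11 doesn't change J11's earliest start (8); another predecessor still binds.
The longest chain is now J4→J7→J11→J12 = 2+6+3+9 = 20, so the plan takes 20 days.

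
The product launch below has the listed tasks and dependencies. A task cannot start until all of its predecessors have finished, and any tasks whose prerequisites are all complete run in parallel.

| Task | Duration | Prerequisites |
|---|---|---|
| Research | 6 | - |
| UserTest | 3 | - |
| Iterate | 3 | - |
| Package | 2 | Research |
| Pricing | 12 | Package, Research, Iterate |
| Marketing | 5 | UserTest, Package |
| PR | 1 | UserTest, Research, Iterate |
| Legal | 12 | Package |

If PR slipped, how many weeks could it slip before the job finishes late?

Critical path: Research→Package→Pricing = 6+2+12 = 20, so the finish is 20 weeks.
The longest chain containing PR totals 7 weeks.
So PR can slip 20 − 7 = 13 weeks.

13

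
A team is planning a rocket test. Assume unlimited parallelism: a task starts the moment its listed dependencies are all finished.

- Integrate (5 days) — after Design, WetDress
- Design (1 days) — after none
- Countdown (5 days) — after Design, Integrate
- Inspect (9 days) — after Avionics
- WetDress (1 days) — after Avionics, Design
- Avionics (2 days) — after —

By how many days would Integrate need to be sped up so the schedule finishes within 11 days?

2

Current finish: 13 days; target: 11.
Integrate is on every critical path, so each day cut from Integrate cuts the finish by one (this holds down to a finish of 11).
Need 13 − 11 = 2 days off Integrate → Integrate becomes 3 days, finish becomes 11.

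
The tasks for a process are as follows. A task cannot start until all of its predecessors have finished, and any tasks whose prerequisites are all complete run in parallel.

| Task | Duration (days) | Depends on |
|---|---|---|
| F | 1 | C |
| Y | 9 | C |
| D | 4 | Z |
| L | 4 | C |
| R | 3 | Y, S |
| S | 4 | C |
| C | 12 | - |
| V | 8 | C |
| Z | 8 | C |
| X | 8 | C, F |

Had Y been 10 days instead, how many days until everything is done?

25

Critical path before the change: C→Y→R = 12+9+3 = 24 giving 24 days.
Since Y is critical, the +1 change carries straight to that chain (now 25 days).
No other chain overtakes it, so the finish is 25 days.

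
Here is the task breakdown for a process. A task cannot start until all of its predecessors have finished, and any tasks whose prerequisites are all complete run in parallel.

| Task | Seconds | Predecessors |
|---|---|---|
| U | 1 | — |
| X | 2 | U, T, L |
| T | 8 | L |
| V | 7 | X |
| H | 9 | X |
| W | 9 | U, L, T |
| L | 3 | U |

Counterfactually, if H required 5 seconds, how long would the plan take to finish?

The binding path is U→L→T→X→H = 1+3+8+2+9 = 23; finish at 23 seconds.
H lies on that path, so at 5 seconds the path becomes 19 seconds.
Now U→L→T→X→V = 1+3+8+2+7 = 21 is longest, so the finish becomes 21 seconds.

21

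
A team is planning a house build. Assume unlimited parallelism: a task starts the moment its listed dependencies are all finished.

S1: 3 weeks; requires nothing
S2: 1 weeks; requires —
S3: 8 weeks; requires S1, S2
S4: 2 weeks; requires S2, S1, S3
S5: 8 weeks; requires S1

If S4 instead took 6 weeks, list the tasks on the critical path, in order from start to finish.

Actual critical path: S1→S3→S4 = 3+8+2 = 13 ⇒ 13 weeks.
S4 is on the critical path; changing it to 6 makes that path 17 weeks.
No other chain overtakes it, so the finish is 17 weeks.

S1, S3, S4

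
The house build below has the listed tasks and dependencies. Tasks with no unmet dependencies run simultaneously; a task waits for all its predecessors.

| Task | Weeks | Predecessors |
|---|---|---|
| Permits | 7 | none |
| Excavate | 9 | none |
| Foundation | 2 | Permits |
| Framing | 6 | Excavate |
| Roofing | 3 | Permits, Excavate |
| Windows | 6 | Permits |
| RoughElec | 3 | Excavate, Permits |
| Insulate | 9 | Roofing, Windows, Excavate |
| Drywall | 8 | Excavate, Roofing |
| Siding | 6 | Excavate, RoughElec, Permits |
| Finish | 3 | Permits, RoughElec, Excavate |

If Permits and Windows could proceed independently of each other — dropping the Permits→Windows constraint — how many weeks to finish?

21

Before: longest chain Permits→Windows→Insulate = 7+6+9 = 22, finish 22.
Without Permits→Windows, Windows's earliest start moves from 7 to 0.
New critical path: Excavate→Roofing→Insulate = 9+3+9 = 21 ⇒ 21 weeks.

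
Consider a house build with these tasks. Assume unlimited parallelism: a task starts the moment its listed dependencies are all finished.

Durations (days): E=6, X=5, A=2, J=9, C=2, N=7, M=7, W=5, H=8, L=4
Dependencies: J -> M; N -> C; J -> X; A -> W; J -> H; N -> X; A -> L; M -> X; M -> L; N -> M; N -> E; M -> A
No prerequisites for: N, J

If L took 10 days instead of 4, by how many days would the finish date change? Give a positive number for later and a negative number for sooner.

As given, the longest chain is J→M→A→W = 9+7+2+5 = 23, so the finish is 23 days.
The longest path through L is only 22 days, so L has float 1.
Now J→M→A→L = 9+7+2+10 = 28 is longest, so the finish becomes 28 days.
Change in finish: 28 − 23 = +5 days.

5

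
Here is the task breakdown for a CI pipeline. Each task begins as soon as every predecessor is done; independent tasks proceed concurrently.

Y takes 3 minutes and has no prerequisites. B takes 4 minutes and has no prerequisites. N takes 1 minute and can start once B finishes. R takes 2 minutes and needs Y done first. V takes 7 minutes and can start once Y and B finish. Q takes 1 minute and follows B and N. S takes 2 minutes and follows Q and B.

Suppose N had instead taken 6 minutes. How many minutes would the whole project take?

13

The binding path is B→V = 4+7 = 11; finish at 11 minutes.
N has 3 minutes of float (longest path through it is 8).
New critical path: B→N→Q→S = 4+6+1+2 = 13 ⇒ 13 minutes.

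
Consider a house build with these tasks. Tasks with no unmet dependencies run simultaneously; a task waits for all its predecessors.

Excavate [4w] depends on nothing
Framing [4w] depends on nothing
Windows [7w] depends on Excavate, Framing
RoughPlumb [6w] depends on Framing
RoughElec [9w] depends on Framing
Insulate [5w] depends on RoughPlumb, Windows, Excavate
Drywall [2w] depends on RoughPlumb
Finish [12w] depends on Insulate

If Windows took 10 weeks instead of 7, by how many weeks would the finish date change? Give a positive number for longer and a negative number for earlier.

Baseline: Excavate→Windows→Insulate→Finish = 4+7+5+12 = 28 → 28 weeks.
Windows lies on that path, so at 10 weeks the path becomes 31 weeks.
No other chain overtakes it, so the finish is 31 weeks.
Change in finish: 31 − 28 = +3 weeks.

3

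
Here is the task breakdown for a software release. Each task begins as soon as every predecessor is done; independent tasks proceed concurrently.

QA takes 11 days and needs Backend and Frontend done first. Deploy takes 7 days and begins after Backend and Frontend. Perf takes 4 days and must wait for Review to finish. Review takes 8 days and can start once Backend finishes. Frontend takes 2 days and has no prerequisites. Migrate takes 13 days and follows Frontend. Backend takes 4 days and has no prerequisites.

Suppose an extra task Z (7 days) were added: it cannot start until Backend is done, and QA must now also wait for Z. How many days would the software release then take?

22

Originally the software release takes 16 days.
With Z inserted, QA now waits for max(Backend, Frontend, Z).
New critical path: Backend→Z→QA = 4+7+11 = 22 ⇒ 22 days.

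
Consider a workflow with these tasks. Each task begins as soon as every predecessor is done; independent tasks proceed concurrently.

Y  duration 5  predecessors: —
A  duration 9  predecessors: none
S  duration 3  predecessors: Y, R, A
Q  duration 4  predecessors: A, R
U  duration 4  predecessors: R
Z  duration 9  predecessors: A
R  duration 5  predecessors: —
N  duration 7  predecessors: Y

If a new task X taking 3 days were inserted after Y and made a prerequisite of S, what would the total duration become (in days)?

18

Originally the project takes 18 days.
With X inserted, S now waits for max(Y, R, A, X).
New critical path: A→Z = 9+9 = 18 ⇒ 18 days.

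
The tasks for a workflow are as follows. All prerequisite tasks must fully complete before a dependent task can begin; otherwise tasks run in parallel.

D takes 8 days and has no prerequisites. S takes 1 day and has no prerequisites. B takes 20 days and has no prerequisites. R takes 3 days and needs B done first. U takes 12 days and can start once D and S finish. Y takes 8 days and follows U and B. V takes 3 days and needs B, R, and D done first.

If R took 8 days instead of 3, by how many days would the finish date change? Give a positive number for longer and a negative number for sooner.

3

As given, the longest chain is D→U→Y = 8+12+8 = 28, so the finish is 28 days.
R is off the critical path — its longest chain is 26 days, giving 2 of slack.
Now B→R→V = 20+8+3 = 31 is longest, so the finish becomes 31 days.
Change in finish: 31 − 28 = +3 days.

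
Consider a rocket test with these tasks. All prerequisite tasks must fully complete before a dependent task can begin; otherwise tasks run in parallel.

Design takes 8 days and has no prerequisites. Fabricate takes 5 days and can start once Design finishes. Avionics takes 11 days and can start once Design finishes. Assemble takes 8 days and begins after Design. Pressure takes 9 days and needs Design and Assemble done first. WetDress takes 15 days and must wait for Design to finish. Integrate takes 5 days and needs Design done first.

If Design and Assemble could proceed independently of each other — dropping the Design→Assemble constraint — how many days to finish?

23

Original critical path: Design→Assemble→Pressure = 8+8+9 = 25 ⇒ 25 days.
Without Design→Assemble, Assemble's earliest start moves from 8 to 0.
New critical path: Design→WetDress = 8+15 = 23 ⇒ 23 days.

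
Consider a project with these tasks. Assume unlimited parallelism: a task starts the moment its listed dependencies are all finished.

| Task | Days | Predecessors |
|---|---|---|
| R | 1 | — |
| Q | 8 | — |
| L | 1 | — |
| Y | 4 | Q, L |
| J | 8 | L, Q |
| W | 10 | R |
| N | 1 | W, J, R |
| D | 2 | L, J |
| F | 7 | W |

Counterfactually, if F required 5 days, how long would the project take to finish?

The binding path is R→W→F = 1+10+7 = 18; finish at 18 days.
F is on the critical path; changing it to 5 makes that path 16 days.
The binding chain switches to Q→J→D = 8+8+2 = 18; finish 18 days.

18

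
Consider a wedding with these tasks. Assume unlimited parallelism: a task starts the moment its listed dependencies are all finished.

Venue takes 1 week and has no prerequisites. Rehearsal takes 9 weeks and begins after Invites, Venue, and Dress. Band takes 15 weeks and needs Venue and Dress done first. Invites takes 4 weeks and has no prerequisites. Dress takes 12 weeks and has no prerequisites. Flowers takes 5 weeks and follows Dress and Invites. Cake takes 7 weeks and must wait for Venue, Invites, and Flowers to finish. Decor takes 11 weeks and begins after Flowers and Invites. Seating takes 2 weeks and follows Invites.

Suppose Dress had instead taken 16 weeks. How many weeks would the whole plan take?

Critical path before the change: Dress→Flowers→Decor = 12+5+11 = 28 giving 28 weeks.
Dress is on the critical path; changing it to 16 makes that path 32 weeks.
No other chain overtakes it, so the finish is 32 weeks.

32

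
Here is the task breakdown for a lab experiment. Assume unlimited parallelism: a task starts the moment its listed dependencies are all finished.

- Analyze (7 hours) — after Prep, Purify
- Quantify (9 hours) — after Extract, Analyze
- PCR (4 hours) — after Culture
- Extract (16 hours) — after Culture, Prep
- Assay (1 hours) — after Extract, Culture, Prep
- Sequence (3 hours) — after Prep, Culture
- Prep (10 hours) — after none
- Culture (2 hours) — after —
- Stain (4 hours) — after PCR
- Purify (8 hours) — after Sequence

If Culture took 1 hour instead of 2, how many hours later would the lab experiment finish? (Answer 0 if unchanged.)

Actual critical path: Prep→Sequence→Purify→Analyze→Quantify = 10+3+8+7+9 = 37 ⇒ 37 hours.
The longest path through Culture is only 29 hours, so Culture has float 8.
No other chain overtakes it, so the finish is 37 hours.
Change in finish: 37 − 37 = +0 hours.

0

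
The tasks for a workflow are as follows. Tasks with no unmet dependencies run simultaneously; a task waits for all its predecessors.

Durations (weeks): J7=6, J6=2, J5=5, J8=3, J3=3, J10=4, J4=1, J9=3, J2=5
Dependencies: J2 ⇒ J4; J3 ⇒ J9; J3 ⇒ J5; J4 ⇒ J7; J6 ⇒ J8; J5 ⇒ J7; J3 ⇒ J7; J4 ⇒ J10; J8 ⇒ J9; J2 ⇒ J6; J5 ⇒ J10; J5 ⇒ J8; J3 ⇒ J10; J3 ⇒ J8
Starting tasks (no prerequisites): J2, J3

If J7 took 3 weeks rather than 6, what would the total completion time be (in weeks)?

14

Critical path before the change: J3→J5→J7 = 3+5+6 = 14 giving 14 weeks.
J7 is on the critical path; changing it to 3 makes that path 11 weeks.
The binding chain switches to J3→J5→J8→J9 = 3+5+3+3 = 14; finish 14 weeks.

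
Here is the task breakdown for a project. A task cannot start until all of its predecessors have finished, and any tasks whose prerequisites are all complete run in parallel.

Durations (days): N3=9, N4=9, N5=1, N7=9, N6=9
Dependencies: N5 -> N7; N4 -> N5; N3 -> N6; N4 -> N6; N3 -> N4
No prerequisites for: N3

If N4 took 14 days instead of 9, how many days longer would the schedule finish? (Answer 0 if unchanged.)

5

As given, the longest chain is N3→N4→N5→N7 = 9+9+1+9 = 28, so the finish is 28 days.
Since N4 is critical, the +5 change carries straight to that chain (now 33 days).
No other chain overtakes it, so the finish is 33 days.
Change in finish: 33 − 28 = +5 days.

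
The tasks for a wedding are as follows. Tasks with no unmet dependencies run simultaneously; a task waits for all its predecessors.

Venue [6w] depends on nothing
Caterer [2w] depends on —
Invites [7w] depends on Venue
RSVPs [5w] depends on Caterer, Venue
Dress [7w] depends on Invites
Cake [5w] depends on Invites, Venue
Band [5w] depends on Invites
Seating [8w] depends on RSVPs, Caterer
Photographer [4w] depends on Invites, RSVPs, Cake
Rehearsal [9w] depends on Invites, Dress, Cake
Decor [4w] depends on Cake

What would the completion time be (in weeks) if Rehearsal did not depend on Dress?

Before: longest chain Venue→Invites→Dress→Rehearsal = 6+7+7+9 = 29, finish 29.
Without Dress→Rehearsal, Rehearsal's earliest start moves from 20 to 18.
The longest chain is now Venue→Invites→Cake→Rehearsal = 6+7+5+9 = 27, so the wedding takes 27 weeks.

27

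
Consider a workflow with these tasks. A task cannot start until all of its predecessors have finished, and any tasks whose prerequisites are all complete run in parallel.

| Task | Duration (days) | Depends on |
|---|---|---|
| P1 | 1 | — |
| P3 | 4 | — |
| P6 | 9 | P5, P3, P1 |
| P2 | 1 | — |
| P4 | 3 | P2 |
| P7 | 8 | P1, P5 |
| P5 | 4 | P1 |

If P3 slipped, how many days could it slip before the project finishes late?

The longest chain is P1→P5→P6 = 1+4+9 = 14; overall finish 14 days.
Longest path through P3: 13 days (earliest finish 4, latest finish 5).
Slack of P3 = 1 − 0 = 1 day.

1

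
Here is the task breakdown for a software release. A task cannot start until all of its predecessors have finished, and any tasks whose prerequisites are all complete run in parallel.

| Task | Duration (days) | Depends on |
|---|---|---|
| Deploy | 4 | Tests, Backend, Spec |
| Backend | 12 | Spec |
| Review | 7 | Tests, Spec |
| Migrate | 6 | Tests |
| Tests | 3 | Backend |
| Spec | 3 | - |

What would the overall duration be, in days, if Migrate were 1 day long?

Actual critical path: Spec→Backend→Tests→Review = 3+12+3+7 = 25 ⇒ 25 days.
Migrate has 1 day of float (longest path through it is 24).
No other chain overtakes it, so the finish is 25 days.

25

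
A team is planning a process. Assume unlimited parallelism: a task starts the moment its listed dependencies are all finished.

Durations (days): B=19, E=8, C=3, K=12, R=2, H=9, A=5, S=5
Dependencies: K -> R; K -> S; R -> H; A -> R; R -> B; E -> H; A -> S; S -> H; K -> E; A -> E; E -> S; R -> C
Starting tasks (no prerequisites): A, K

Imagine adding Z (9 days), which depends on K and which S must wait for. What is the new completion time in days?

Originally the plan takes 34 days.
With Z inserted, S now waits for max(K, E, A, Z).
New critical path: K→Z→S→H = 12+9+5+9 = 35 ⇒ 35 days.

35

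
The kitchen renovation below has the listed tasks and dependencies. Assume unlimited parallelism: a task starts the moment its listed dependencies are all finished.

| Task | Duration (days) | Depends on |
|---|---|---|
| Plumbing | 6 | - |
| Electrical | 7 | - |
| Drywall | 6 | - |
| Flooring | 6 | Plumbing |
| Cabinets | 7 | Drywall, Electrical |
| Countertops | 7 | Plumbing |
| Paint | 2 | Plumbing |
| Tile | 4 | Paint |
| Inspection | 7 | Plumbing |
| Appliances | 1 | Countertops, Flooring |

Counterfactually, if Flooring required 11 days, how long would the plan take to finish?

18

Actual critical path: Plumbing→Countertops→Appliances = 6+7+1 = 14 ⇒ 14 days.
Flooring has 1 day of float (longest path through it is 13).
New critical path: Plumbing→Flooring→Appliances = 6+11+1 = 18 ⇒ 18 days.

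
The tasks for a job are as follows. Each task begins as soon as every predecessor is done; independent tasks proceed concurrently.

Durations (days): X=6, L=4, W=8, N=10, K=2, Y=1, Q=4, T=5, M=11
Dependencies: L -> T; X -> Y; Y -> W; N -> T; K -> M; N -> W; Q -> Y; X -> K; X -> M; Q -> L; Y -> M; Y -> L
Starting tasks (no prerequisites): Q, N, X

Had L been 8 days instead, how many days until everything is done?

Critical path before the change: X→K→M = 6+2+11 = 19 giving 19 days.
L is off the critical path — its longest chain is 16 days, giving 3 of slack.
The binding chain switches to X→Y→L→T = 6+1+8+5 = 20; finish 20 days.

20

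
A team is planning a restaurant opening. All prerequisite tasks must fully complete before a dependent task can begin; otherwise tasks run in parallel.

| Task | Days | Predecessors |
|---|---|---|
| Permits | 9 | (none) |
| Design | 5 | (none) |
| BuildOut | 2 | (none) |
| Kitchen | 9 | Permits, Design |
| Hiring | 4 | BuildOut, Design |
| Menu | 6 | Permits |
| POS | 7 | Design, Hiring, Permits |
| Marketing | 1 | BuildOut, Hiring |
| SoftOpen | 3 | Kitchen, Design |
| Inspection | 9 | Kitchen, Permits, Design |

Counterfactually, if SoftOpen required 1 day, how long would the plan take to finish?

27

Critical path before the change: Permits→Kitchen→Inspection = 9+9+9 = 27 giving 27 days.
SoftOpen has 6 days of float (longest path through it is 21).
No other chain overtakes it, so the finish is 27 days.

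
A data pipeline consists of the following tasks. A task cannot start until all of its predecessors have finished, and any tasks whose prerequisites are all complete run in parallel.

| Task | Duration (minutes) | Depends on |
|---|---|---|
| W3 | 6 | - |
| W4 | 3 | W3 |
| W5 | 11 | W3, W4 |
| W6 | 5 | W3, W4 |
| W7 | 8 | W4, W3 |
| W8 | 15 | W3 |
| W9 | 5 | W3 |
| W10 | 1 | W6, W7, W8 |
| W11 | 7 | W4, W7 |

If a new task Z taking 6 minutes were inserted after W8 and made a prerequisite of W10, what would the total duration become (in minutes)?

Originally the project takes 24 minutes.
With Z inserted, W10 now waits for max(W6, W7, W8, Z).
New critical path: W3→W8→Z→W10 = 6+15+6+1 = 28 ⇒ 28 minutes.

28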